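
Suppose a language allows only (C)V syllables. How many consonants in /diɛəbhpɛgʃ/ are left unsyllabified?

4

The consonants /b/, /h/, /g/, /ʃ/ cannot be parsed into a legal (C)V syllable (no codas are permitted; onsets are limited to one consonant).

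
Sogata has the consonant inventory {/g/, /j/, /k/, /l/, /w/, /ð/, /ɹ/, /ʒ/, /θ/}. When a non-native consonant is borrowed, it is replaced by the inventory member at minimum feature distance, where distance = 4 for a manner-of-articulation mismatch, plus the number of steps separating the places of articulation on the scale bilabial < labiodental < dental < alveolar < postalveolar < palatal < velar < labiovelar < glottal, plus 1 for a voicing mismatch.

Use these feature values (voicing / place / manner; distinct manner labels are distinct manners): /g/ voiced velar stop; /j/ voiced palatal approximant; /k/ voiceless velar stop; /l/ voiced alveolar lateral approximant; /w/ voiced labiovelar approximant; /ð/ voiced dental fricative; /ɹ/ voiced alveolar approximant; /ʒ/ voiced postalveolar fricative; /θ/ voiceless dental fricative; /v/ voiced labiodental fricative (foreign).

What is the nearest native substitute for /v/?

/ð/ is closest: same manner (fricative), place distance 1 (labiodental→dental), same voicing; total 1. Next closest is /θ/ at distance 2.

ð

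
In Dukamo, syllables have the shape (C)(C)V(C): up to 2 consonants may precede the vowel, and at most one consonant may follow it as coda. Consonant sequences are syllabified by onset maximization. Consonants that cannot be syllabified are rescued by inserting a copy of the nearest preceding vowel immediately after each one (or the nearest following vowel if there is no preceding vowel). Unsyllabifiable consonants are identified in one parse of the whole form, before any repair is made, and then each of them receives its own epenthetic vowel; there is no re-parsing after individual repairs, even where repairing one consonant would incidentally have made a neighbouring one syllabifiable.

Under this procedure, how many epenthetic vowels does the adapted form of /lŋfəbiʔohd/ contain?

2

The unsyllabifiable consonants are /l/, /d/; each receives one epenthetic vowel.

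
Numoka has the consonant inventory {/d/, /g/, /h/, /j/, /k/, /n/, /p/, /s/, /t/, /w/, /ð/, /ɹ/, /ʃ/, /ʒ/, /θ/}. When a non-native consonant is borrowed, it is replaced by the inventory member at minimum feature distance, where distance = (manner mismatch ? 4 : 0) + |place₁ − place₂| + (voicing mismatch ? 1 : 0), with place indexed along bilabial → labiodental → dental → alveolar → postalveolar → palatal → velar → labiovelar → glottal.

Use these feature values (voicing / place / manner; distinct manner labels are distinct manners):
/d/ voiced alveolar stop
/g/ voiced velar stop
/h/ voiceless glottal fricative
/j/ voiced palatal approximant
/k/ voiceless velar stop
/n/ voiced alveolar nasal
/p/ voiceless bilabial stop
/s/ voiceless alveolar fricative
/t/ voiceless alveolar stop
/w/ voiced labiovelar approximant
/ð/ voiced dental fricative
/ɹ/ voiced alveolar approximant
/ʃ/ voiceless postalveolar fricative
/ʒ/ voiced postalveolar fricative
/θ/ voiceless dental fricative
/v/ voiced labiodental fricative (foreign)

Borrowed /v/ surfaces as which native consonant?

ð

/ð/ is closest: same manner (fricative), place distance 1 (labiodental→dental), same voicing; total 1. Next closest is /θ/ at distance 2.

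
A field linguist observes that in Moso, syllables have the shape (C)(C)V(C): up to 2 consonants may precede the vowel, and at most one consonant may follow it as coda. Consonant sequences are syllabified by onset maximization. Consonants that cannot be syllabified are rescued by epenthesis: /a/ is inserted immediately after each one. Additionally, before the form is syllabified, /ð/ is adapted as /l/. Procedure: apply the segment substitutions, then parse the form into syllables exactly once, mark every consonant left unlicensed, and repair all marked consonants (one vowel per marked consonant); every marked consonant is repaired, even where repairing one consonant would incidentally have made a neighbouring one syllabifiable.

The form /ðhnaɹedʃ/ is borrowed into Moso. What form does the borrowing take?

Substitution: /ð/ → /l/, giving /lhnaɹedʃ/.
The consonants /l/, /ʃ/ cannot be parsed into a legal (C)(C)V(C) syllable (at most one coda consonant is licensed; onsets may contain at most 2 consonants).
Inserting the epenthetic vowel yields /l/ → /la/, /ʃ/ → /ʃa/.

lahnaɹedʃa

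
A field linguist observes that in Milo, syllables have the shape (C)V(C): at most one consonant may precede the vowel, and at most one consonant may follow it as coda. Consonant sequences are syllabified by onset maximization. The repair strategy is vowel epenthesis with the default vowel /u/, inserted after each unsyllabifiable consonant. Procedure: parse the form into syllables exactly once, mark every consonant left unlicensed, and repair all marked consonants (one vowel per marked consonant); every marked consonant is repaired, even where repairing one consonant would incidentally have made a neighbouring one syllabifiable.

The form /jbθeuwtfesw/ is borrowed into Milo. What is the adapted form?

jubuθeuwtufeswu

The consonants /j/, /b/, /t/, /w/ cannot be parsed into a legal (C)V(C) syllable (at most one coda consonant is licensed; onsets are limited to one consonant).
Each unlicensed consonant becomes the onset of a new syllable: /j/ → /ju/, /b/ → /bu/, /t/ → /tu/, /w/ → /wu/.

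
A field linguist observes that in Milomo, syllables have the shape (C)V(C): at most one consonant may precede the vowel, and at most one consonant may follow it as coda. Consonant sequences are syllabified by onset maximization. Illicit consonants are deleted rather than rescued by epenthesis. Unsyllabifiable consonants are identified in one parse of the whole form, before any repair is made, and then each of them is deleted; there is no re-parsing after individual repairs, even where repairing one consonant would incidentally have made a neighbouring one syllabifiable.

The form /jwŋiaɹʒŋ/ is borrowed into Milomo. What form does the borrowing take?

Under (C)V(C), the unsyllabifiable consonants are /j/, /w/, /ʒ/, /ŋ/ (at most one coda consonant is licensed; onsets are limited to one consonant).
Deletion applies to /j/, /w/, /ʒ/, /ŋ/.

ŋiaɹ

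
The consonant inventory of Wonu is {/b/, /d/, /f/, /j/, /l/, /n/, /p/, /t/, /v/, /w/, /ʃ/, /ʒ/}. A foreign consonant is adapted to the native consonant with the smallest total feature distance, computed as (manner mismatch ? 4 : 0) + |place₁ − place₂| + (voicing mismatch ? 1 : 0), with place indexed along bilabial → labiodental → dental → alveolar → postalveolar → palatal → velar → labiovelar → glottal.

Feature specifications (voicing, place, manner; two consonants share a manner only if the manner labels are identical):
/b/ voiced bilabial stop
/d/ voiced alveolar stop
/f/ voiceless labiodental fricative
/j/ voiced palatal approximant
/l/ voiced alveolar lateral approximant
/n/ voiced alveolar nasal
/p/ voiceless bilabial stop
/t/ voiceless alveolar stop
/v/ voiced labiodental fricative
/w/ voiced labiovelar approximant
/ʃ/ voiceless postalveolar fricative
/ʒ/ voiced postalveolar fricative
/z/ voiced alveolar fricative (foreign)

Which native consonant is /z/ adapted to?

ʒ

/ʒ/ is closest: same manner (fricative), place distance 1 (alveolar→postalveolar), same voicing; total 1. Next closest is /v/ at distance 2.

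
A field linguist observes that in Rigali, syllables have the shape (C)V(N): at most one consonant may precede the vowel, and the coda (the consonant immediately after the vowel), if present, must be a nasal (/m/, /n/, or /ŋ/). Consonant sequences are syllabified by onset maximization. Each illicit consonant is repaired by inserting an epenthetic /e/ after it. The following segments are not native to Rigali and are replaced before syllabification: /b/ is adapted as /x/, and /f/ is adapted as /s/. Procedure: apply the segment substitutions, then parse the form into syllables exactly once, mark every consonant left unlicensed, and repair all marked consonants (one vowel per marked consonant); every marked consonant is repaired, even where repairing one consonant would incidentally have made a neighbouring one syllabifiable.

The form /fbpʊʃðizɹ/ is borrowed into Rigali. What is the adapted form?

Substitution: /f/ → /s/, /b/ → /x/, giving /sxpʊʃðizɹ/.
Under (C)V(N), the unsyllabifiable consonants are /s/, /x/, /ʃ/, /z/, /ɹ/ (only a nasal (/m/, /n/, or /ŋ/) is licensed in coda position; onsets are limited to one consonant).
Each unlicensed consonant becomes the onset of a new syllable: /s/ → /se/, /x/ → /xe/, /ʃ/ → /ʃe/, /z/ → /ze/, /ɹ/ → /ɹe/.

sexepʊʃeðizeɹe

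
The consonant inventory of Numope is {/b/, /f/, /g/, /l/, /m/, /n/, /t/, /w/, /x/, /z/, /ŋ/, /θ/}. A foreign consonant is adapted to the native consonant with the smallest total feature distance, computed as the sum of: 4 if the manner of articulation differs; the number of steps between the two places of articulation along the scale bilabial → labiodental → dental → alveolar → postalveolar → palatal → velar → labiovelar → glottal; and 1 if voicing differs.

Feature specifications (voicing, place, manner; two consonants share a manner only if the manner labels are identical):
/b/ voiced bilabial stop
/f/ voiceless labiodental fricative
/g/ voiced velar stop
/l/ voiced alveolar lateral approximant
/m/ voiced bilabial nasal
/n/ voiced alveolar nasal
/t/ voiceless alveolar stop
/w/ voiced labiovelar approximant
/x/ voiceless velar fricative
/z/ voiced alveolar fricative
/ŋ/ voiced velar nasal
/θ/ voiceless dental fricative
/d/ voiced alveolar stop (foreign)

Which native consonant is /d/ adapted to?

t

/t/ is closest: same manner (stop), place distance 0 (alveolar→alveolar), voicing differs (+1); total 1. Next closest is /b/ at distance 3.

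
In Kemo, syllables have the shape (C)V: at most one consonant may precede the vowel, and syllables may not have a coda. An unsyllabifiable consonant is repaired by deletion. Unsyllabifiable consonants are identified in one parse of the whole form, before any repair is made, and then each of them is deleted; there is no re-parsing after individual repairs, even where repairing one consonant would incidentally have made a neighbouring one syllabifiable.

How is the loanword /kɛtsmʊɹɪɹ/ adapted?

Syllabifying with onset maximization leaves /t/, /s/, /ɹ/ stranded (no codas are permitted; onsets are limited to one consonant).
Each unlicensed consonant is deleted: /t/, /s/, /ɹ/.

kɛmʊɹɪ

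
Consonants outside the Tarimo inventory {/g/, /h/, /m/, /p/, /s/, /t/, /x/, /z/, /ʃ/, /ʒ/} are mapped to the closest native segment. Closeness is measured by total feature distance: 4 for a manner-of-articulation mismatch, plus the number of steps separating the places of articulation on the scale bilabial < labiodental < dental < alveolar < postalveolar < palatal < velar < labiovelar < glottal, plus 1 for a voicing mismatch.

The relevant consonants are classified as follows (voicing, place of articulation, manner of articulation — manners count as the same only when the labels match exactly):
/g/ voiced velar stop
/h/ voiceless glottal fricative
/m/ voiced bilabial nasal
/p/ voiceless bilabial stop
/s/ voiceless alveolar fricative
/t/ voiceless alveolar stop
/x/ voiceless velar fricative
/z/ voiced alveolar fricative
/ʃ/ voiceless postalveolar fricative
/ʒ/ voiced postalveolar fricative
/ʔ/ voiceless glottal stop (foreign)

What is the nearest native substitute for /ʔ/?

/g/ is closest: same manner (stop), place distance 2 (glottal→velar), voicing differs (+1); total 3. Next closest is /h/ at distance 4.

g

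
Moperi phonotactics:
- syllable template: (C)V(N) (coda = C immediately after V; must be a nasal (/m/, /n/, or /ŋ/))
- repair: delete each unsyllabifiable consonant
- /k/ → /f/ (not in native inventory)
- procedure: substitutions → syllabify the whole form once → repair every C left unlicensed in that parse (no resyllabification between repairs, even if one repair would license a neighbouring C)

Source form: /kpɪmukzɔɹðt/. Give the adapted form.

pɪmuzɔ

Substitution: /k/ → /f/, giving /fpɪmufzɔɹðt/.
Under (C)V(N), the unsyllabifiable consonants are /f/, /f/, /ɹ/, /ð/, /t/ (only a nasal (/m/, /n/, or /ŋ/) is licensed in coda position; onsets are limited to one consonant).
Each unlicensed consonant is deleted: /f/, /f/, /ɹ/, /ð/, /t/.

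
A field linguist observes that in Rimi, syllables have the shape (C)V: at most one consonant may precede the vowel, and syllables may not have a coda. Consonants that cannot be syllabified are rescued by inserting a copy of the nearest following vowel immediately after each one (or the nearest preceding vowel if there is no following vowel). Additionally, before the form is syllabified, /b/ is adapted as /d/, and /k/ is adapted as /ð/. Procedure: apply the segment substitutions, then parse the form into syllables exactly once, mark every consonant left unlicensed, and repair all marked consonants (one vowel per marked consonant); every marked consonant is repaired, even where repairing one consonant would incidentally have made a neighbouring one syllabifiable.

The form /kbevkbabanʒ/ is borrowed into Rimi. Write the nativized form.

Substitution: /k/ → /ð/, /b/ → /d/, giving /ðdevðdadanʒ/.
Syllabifying with onset maximization leaves /ð/, /v/, /ð/, /n/, /ʒ/ stranded (no codas are permitted; onsets are limited to one consonant).
Epenthesis after each stranded consonant: /ð/ → /ðe/, /v/ → /va/, /ð/ → /ða/, /n/ → /na/, /ʒ/ → /ʒa/.

ðedevaðadadanaʒa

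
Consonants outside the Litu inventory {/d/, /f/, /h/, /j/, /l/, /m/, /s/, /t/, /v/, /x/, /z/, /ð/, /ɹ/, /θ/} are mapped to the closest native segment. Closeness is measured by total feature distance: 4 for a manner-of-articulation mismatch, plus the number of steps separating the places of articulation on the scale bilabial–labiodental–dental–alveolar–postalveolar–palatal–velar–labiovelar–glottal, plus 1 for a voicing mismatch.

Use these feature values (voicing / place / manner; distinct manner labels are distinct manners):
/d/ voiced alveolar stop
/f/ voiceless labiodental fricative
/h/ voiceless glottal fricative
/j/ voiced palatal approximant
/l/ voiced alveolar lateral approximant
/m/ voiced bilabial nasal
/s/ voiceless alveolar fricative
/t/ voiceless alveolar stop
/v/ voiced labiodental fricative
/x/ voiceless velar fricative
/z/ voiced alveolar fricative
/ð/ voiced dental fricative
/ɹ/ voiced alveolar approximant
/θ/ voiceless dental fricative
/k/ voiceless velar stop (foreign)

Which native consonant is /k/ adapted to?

/t/ is closest: same manner (stop), place distance 3 (velar→alveolar), same voicing; total 3. Next closest is /d/ at distance 4.

t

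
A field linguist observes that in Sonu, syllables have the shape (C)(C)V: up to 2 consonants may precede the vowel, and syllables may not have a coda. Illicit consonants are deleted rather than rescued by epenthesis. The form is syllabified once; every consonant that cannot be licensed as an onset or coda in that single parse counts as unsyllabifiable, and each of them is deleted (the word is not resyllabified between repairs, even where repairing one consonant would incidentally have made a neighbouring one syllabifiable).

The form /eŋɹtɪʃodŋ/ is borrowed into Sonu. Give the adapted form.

eɹtɪʃo

The consonants /ŋ/, /d/, /ŋ/ cannot be parsed into a legal (C)(C)V syllable (no codas are permitted; onsets may contain at most 2 consonants).
Deleting the stranded consonants removes /ŋ/, /d/, /ŋ/.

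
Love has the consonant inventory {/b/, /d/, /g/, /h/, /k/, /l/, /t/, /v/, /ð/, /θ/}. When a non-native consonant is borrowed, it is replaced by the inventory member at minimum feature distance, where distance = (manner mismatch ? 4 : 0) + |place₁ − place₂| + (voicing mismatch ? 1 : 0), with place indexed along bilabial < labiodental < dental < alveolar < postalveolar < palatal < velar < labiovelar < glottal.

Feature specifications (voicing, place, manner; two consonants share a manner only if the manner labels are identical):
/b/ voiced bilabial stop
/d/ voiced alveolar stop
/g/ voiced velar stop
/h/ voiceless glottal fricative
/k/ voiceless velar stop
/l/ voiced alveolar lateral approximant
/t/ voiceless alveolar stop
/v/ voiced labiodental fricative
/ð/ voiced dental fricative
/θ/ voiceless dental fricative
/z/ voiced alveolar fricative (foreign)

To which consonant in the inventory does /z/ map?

/ð/ is closest: same manner (fricative), place distance 1 (alveolar→dental), same voicing; total 1. Next closest is /v/ at distance 2.

ð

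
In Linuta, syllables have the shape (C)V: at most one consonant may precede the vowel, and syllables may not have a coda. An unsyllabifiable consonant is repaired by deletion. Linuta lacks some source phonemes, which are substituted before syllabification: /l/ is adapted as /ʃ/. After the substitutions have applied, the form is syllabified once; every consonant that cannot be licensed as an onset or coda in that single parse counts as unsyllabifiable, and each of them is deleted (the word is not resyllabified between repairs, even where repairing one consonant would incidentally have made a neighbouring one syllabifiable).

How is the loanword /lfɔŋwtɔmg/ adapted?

Substitution: /l/ → /ʃ/, giving /ʃfɔŋwtɔmg/.
The consonants /ʃ/, /ŋ/, /w/, /m/, /g/ cannot be parsed into a legal (C)V syllable (no codas are permitted; onsets are limited to one consonant).
Deleting the stranded consonants removes /ʃ/, /ŋ/, /w/, /m/, /g/.

fɔtɔ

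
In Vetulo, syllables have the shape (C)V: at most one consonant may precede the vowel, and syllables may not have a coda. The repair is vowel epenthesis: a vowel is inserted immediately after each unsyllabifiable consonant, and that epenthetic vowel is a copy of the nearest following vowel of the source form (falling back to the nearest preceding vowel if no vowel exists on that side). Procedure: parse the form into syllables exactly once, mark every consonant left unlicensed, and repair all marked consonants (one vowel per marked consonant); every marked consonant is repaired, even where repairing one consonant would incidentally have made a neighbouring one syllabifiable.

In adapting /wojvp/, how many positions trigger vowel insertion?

3

The unsyllabifiable consonants are /j/, /v/, /p/; each receives one epenthetic vowel.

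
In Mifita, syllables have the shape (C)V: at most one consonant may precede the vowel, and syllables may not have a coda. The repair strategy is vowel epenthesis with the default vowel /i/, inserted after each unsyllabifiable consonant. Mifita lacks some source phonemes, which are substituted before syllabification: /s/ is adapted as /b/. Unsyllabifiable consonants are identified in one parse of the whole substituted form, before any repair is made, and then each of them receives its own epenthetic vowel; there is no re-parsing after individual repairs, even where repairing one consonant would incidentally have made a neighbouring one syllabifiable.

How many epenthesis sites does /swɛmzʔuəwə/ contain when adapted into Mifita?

After substitution the input is /bwɛmzʔuəwə/.
The unsyllabifiable consonants are /b/, /m/, /z/; each receives one epenthetic vowel.

3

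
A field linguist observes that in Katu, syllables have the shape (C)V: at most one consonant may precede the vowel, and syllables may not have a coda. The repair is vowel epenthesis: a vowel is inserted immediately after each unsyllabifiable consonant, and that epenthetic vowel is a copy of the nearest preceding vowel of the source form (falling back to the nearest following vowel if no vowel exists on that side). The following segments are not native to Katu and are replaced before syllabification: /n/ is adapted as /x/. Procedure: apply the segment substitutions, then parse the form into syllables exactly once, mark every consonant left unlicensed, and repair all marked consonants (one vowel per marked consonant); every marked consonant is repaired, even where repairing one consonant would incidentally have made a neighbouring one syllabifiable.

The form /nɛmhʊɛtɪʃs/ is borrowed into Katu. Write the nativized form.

Substitution: /n/ → /x/, giving /xɛmhʊɛtɪʃs/.
Syllabifying with onset maximization leaves /m/, /ʃ/, /s/ stranded (no codas are permitted; onsets are limited to one consonant).
Each unlicensed consonant becomes the onset of a new syllable: /m/ → /mɛ/, /ʃ/ → /ʃɪ/, /s/ → /sɪ/.

xɛmɛhʊɛtɪʃɪsɪ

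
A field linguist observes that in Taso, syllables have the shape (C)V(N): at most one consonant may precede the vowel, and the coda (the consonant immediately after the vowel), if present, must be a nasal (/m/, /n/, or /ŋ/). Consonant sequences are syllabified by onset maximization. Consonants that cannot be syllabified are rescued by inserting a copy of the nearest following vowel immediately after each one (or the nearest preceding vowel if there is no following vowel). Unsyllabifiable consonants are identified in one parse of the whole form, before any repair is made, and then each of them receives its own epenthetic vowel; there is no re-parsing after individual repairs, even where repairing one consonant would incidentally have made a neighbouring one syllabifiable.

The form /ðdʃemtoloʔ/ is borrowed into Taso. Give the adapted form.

ðedeʃemtoloʔo

Syllabifying with onset maximization leaves /ð/, /d/, /ʔ/ stranded (only a nasal (/m/, /n/, or /ŋ/) is licensed in coda position; onsets are limited to one consonant).
Epenthesis after each stranded consonant: /ð/ → /ðe/, /d/ → /de/, /ʔ/ → /ʔo/.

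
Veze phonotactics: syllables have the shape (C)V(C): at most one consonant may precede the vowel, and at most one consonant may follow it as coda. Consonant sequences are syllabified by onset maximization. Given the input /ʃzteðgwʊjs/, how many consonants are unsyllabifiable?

The consonants /ʃ/, /z/, /g/, /s/ cannot be parsed into a legal (C)V(C) syllable (at most one coda consonant is licensed; onsets are limited to one consonant).

4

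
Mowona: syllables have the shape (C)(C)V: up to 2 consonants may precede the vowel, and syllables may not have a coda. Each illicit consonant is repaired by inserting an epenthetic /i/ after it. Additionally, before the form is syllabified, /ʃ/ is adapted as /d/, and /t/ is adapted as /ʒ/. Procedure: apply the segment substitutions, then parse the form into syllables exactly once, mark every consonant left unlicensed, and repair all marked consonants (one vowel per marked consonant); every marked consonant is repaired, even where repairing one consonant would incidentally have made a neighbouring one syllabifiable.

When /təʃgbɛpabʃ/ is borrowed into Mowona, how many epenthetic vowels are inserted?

After substitution the input is /ʒədgbɛpabd/.
The unsyllabifiable consonants are /d/, /b/, /d/; each receives one epenthetic vowel.

3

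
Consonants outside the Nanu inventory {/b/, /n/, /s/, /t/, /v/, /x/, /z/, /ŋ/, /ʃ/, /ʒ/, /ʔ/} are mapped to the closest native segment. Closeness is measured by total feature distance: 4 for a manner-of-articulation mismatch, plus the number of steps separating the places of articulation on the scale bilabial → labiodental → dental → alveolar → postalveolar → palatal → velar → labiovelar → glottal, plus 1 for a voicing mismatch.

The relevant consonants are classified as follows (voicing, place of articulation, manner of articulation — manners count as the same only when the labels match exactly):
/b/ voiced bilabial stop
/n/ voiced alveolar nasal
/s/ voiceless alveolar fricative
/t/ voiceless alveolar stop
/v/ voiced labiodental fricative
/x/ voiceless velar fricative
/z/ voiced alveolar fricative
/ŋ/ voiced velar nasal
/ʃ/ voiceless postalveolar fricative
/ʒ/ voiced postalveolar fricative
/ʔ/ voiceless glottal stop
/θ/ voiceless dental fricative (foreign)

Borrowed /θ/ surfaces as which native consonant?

/s/ is closest: same manner (fricative), place distance 1 (dental→alveolar), same voicing; total 1. Next closest is /v/ at distance 2.

s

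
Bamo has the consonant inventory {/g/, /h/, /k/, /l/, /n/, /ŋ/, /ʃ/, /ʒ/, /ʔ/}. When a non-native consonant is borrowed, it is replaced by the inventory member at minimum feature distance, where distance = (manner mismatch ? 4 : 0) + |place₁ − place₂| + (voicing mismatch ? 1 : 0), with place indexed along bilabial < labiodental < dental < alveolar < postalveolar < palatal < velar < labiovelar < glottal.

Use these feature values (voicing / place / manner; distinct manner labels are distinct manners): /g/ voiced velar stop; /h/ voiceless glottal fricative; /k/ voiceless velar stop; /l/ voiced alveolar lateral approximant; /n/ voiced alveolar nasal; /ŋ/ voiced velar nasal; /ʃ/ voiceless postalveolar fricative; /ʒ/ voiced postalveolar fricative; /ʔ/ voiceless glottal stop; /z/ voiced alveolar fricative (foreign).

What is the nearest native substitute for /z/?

ʒ

/ʒ/ is closest: same manner (fricative), place distance 1 (alveolar→postalveolar), same voicing; total 1. Next closest is /ʃ/ at distance 2.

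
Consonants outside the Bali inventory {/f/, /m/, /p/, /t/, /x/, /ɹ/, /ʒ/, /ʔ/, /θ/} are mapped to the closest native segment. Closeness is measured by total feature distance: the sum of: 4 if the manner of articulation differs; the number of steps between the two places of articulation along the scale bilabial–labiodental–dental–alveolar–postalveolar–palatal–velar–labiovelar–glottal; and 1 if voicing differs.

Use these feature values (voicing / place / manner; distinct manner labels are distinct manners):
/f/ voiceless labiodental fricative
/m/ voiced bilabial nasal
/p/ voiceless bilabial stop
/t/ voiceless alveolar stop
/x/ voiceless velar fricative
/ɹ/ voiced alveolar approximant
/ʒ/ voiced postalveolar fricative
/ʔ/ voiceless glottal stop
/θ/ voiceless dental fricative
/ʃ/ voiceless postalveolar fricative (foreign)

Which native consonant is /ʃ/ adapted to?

ʒ

/ʒ/ is closest: same manner (fricative), place distance 0 (postalveolar→postalveolar), voicing differs (+1); total 1. Next closest is /x/ at distance 2.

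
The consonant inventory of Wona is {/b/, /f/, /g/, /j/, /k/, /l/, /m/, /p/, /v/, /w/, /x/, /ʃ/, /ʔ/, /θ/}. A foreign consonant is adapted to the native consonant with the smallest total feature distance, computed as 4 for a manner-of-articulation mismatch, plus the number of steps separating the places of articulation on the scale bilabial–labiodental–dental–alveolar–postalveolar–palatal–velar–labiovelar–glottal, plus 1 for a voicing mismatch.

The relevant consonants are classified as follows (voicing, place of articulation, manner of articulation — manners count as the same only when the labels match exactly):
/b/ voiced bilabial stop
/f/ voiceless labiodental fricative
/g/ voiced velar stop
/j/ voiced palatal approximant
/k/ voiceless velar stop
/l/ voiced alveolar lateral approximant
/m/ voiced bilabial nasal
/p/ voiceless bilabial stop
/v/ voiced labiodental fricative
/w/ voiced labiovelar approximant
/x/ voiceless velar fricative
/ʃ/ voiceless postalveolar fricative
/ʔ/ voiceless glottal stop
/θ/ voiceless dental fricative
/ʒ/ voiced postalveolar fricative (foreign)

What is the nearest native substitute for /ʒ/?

ʃ

/ʃ/ is closest: same manner (fricative), place distance 0 (postalveolar→postalveolar), voicing differs (+1); total 1. Next closest is /v/ at distance 3.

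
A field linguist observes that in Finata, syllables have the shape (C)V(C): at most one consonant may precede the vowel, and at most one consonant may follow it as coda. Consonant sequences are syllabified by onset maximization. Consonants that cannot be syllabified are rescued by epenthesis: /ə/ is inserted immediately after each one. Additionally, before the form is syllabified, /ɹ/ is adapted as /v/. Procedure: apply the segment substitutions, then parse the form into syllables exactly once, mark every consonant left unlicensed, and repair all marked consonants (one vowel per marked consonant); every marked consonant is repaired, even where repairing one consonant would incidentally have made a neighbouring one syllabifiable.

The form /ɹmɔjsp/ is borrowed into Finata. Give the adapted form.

vəmɔjsəpə

Substitution: /ɹ/ → /v/, giving /vmɔjsp/.
Syllabifying with onset maximization leaves /v/, /s/, /p/ stranded (at most one coda consonant is licensed; onsets are limited to one consonant).
Epenthesis after each stranded consonant: /v/ → /və/, /s/ → /sə/, /p/ → /pə/.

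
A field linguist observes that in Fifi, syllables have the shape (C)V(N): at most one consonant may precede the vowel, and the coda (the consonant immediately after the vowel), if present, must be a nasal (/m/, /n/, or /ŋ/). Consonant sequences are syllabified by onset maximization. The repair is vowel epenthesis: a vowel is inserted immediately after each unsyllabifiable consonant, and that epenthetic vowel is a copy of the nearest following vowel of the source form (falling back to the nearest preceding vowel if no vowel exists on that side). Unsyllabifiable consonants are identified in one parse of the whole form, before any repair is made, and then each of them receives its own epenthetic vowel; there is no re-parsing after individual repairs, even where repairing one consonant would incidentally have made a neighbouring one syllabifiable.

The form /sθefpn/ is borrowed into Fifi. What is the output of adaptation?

seθefepene

Under (C)V(N), the unsyllabifiable consonants are /s/, /f/, /p/, /n/ (only a nasal (/m/, /n/, or /ŋ/) is licensed in coda position; onsets are limited to one consonant).
Each unlicensed consonant becomes the onset of a new syllable: /s/ → /se/, /f/ → /fe/, /p/ → /pe/, /n/ → /ne/.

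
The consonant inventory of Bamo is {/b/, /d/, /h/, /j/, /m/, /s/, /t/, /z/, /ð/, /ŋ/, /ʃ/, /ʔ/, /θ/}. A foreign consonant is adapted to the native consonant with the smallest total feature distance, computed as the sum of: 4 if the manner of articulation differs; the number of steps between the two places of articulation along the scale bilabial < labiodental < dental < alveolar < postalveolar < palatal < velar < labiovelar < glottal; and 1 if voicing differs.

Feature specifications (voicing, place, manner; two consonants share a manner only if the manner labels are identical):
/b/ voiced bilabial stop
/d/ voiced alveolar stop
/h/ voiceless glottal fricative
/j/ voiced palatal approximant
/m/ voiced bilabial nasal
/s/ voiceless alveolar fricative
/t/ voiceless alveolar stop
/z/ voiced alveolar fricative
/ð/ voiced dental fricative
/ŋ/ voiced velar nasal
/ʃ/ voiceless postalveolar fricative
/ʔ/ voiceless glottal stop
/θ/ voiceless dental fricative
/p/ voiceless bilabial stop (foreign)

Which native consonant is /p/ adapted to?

b

/b/ is closest: same manner (stop), place distance 0 (bilabial→bilabial), voicing differs (+1); total 1. Next closest is /t/ at distance 3.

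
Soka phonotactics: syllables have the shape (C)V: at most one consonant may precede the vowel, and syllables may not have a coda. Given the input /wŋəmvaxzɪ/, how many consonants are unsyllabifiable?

Syllabifying with onset maximization leaves /w/, /m/, /x/ stranded (no codas are permitted; onsets are limited to one consonant).

3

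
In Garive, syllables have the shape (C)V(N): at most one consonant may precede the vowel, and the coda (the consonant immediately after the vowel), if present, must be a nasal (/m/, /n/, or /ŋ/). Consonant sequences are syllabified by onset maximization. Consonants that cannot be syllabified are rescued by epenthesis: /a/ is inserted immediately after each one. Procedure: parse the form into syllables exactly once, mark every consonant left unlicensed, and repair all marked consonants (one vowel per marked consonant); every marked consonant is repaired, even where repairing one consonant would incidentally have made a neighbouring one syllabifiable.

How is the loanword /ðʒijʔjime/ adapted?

ðaʒijaʔajime

The consonants /ð/, /j/, /ʔ/ cannot be parsed into a legal (C)V(N) syllable (only a nasal (/m/, /n/, or /ŋ/) is licensed in coda position; onsets are limited to one consonant).
Each unlicensed consonant becomes the onset of a new syllable: /ð/ → /ða/, /j/ → /ja/, /ʔ/ → /ʔa/.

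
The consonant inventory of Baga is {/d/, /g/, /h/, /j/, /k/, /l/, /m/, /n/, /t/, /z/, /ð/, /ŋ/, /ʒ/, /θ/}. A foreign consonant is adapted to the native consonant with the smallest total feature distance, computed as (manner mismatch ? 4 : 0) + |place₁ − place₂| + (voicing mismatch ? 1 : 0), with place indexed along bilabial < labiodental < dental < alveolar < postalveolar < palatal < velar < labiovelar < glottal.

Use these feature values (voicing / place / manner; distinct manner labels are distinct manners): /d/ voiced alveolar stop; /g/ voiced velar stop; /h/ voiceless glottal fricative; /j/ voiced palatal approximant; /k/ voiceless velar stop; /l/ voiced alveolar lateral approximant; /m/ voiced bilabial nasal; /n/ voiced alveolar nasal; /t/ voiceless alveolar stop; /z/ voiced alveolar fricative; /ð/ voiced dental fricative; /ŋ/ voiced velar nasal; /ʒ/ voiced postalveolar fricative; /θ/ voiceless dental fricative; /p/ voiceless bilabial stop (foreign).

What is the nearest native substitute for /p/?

/t/ is closest: same manner (stop), place distance 3 (bilabial→alveolar), same voicing; total 3. Next closest is /d/ at distance 4.

t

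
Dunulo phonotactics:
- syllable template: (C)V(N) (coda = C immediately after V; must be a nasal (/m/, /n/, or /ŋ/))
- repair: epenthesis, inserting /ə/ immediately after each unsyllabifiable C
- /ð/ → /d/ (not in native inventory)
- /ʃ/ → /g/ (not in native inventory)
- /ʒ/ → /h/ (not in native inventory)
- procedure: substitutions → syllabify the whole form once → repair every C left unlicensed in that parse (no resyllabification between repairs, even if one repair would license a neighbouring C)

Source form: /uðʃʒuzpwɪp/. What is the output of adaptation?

udəgəhuzəpəwɪpə

Substitution: /ð/ → /d/, /ʃ/ → /g/, /ʒ/ → /h/, giving /udghuzpwɪp/.
The consonants /d/, /g/, /z/, /p/, /p/ cannot be parsed into a legal (C)V(N) syllable (only a nasal (/m/, /n/, or /ŋ/) is licensed in coda position; onsets are limited to one consonant).
Epenthesis after each stranded consonant: /d/ → /də/, /g/ → /gə/, /z/ → /zə/, /p/ → /pə/, /p/ → /pə/.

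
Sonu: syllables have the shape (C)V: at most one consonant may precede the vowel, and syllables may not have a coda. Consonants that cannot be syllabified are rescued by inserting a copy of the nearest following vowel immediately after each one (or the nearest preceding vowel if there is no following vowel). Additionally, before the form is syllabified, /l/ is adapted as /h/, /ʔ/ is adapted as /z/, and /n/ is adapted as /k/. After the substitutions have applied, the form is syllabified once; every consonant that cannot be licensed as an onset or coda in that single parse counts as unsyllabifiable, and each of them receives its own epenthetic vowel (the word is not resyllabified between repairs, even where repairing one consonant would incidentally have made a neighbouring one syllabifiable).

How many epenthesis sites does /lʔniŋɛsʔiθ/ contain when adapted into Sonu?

4

After substitution the input is /hzkiŋɛsziθ/.
The unsyllabifiable consonants are /h/, /z/, /s/, /θ/; each receives one epenthetic vowel.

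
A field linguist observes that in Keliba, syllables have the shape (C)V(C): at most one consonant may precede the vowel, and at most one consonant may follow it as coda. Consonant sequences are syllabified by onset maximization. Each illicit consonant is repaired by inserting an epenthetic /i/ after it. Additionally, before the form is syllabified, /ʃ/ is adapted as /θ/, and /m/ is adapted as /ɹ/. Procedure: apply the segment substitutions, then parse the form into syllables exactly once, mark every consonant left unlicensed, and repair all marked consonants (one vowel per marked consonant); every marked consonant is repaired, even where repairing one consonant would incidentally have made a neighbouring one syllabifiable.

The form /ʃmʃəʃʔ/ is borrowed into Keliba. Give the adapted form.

Substitution: /ʃ/ → /θ/, /m/ → /ɹ/, giving /θɹθəθʔ/.
The consonants /θ/, /ɹ/, /ʔ/ cannot be parsed into a legal (C)V(C) syllable (at most one coda consonant is licensed; onsets are limited to one consonant).
Epenthesis after each stranded consonant: /θ/ → /θi/, /ɹ/ → /ɹi/, /ʔ/ → /ʔi/.

θiɹiθəθʔi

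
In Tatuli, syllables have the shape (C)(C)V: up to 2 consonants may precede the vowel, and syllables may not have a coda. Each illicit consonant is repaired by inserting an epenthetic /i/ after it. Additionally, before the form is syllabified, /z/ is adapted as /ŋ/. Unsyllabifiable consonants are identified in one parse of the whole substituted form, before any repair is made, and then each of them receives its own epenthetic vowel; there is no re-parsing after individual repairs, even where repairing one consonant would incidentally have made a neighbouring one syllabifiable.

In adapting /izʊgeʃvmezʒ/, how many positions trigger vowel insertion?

After substitution the input is /iŋʊgeʃvmeŋʒ/.
The unsyllabifiable consonants are /ʃ/, /ŋ/, /ʒ/; each receives one epenthetic vowel.

3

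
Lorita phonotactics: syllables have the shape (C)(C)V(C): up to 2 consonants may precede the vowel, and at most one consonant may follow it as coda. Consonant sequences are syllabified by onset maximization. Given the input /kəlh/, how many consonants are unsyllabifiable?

1

Syllabifying with onset maximization leaves /h/ stranded (at most one coda consonant is licensed; onsets may contain at most 2 consonants).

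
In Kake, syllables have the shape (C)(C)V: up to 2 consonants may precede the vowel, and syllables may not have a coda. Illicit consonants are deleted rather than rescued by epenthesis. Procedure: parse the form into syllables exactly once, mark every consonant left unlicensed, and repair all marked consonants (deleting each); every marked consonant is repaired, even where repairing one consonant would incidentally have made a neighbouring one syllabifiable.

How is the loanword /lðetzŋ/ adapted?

Under (C)(C)V, the unsyllabifiable consonants are /t/, /z/, /ŋ/ (no codas are permitted; onsets may contain at most 2 consonants).
Deleting the stranded consonants removes /t/, /z/, /ŋ/.

lðe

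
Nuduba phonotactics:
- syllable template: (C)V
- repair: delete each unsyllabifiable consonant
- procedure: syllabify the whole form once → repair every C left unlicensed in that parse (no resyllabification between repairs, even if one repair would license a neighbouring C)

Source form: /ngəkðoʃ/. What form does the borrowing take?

The consonants /n/, /k/, /ʃ/ cannot be parsed into a legal (C)V syllable (no codas are permitted; onsets are limited to one consonant).
Each unlicensed consonant is deleted: /n/, /k/, /ʃ/.

gəðo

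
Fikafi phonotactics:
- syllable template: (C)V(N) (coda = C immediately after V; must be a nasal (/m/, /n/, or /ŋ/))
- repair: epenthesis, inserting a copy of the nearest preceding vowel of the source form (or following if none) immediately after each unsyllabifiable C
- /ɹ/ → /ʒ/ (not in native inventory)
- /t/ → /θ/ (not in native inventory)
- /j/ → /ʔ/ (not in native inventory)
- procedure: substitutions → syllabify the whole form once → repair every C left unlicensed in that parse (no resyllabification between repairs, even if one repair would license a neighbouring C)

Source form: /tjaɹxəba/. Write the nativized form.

θaʔaʒaxəba

Substitution: /t/ → /θ/, /j/ → /ʔ/, /ɹ/ → /ʒ/, giving /θʔaʒxəba/.
Under (C)V(N), the unsyllabifiable consonants are /θ/, /ʒ/ (only a nasal (/m/, /n/, or /ŋ/) is licensed in coda position; onsets are limited to one consonant).
Inserting the epenthetic vowel yields /θ/ → /θa/, /ʒ/ → /ʒa/.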